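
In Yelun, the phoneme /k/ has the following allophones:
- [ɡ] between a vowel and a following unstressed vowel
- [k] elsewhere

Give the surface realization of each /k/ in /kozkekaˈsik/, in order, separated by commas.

Occurrence 1 (position 1): no conditioning environment matches → elsewhere allophone [k].
Occurrence 2 (position 4): no conditioning environment matches → elsewhere allophone [k].
Occurrence 3 (position 6): between a vowel and a following unstressed vowel → [ɡ].
Occurrence 4 (position 10): no conditioning environment matches → elsewhere allophone [k].

[k], [k], [ɡ], [k]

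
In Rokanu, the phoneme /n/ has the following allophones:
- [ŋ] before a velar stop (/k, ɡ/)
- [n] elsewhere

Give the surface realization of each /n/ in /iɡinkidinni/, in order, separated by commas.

Occurrence 1 (position 4): before a velar stop → [ŋ].
Occurrence 2 (position 9): no conditioning environment matches → elsewhere allophone [n].
Occurrence 3 (position 10): no conditioning environment matches → elsewhere allophone [n].

[ŋ], [n], [n]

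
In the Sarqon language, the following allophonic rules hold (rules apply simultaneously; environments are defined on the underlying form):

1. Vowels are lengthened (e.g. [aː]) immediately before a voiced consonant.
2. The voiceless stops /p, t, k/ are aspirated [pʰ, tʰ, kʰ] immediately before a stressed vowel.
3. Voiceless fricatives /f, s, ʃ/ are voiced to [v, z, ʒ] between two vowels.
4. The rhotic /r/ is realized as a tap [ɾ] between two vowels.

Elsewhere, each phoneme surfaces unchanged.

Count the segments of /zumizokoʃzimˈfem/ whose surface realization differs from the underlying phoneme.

4

Segments that undergo a rule: /u/ → [uː] (rule 1); /i/ → [iː] (rule 1); /i/ → [iː] (rule 1); /e/ → [eː] (rule 1).
All other segments surface unchanged.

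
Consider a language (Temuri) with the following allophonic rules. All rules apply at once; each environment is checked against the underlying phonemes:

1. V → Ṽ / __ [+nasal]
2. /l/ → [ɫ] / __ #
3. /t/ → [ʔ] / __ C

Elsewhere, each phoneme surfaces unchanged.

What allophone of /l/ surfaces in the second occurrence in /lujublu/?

[l]

/l/ (between /b/ and /u/) is in the target of rule 2 but the environment (word-finally) is not met → [l].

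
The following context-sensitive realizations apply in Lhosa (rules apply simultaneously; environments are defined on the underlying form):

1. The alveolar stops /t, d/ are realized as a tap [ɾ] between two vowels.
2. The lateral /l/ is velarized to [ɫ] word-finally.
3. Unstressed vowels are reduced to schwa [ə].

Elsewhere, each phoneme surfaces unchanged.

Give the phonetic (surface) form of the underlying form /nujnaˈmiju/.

/n/ (word-initial) is unaffected → [n].
Rule 3 applies to /u/ (between /n/ and /j/: in an unstressed syllable) → [ə].
/j/ (between /u/ and /n/): no rule targets it → [j].
/n/ (between /j/ and /a/): no rule targets it → [n].
Rule 3 applies to /a/ (between /n/ and /m/: in an unstressed syllable) → [ə].
/m/ (between /a/ and /i/): no rule targets it → [m].
/i/ (between /m/ and /j/): rule 3 targets it, but not in an unstressed syllable → unchanged [i].
/j/ (between /i/ and /u/) is unaffected → [j].
/u/ (word-final): in an unstressed syllable, so rule 3 applies → [ə].

[nəjnəˈmijə]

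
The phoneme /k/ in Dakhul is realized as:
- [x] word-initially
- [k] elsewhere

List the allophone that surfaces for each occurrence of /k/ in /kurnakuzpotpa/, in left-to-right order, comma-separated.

[x], [k]

Occurrence 1 (position 1): word-initially → [x].
Occurrence 2 (position 6): no conditioning environment matches → elsewhere allophone [k].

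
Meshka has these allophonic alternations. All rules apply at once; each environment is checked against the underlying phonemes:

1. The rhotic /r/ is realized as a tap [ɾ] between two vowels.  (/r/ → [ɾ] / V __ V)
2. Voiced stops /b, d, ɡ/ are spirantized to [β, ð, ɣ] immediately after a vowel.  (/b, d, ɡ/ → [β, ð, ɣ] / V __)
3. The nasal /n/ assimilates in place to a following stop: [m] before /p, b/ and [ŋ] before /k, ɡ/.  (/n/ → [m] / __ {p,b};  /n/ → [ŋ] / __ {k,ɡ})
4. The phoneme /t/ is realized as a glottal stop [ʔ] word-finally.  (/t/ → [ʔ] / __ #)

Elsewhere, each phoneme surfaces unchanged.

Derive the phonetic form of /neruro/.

/n/ (word-initial) fails the environment for rule 3, so it stays [n].
/r/ meets the environment for rule 1 (between two vowels) → [ɾ].
/r/ meets the environment for rule 1 (between two vowels) → [ɾ].

[neɾuɾo]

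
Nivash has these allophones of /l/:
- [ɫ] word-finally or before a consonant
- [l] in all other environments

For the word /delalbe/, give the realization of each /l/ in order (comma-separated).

Occurrence 1 (position 3): no conditioning environment matches → elsewhere allophone [l].
Occurrence 2 (position 5): word-finally or before a consonant → [ɫ].

[l], [ɫ]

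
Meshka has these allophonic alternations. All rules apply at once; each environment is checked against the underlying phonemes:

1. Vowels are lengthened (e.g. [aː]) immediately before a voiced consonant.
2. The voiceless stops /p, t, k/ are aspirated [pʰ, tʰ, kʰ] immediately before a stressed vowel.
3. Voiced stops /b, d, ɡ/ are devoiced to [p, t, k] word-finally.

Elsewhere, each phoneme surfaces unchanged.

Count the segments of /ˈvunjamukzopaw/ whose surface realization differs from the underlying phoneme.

3

Segments that undergo a rule: /u/ → [uː] (rule 1); /a/ → [aː] (rule 1); /a/ → [aː] (rule 1).
All other segments surface unchanged.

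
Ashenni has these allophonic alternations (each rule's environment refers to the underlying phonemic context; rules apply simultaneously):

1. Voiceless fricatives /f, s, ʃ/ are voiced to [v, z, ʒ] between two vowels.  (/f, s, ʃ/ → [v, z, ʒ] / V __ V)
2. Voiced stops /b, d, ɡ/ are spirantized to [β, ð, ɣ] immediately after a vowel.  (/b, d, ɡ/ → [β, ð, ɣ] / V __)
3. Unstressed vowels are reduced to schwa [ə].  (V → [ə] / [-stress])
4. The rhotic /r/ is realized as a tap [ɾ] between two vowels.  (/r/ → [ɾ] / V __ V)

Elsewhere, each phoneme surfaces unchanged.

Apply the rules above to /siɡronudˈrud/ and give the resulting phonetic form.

[səɣrənəðˈruð]

/s/ — word-initial; rule 1 does not apply here → [s].
/i/ meets the environment for rule 3 (in an unstressed syllable) → [ə].
/ɡ/ (between /i/ and /r/): immediately after a vowel, so rule 2 applies → [ɣ].
/r/ — between /ɡ/ and /o/; rule 4 does not apply here → [r].
Rule 3 applies to /o/ (between /r/ and /n/: in an unstressed syllable) → [ə].
/n/ stays [n].
Rule 3 applies to /u/ (between /n/ and /d/: in an unstressed syllable) → [ə].
/d/ (between /u/ and /r/) occurs immediately after a vowel → [ð] by rule 2.
/r/ (between /d/ and /u/) fails the environment for rule 4, so it stays [r].
/u/ (between /r/ and /d/) is in the target of rule 3 but the environment (in an unstressed syllable) is not met → [u].
/d/ — word-final, immediately after a vowel — surfaces as [ð] (rule 2).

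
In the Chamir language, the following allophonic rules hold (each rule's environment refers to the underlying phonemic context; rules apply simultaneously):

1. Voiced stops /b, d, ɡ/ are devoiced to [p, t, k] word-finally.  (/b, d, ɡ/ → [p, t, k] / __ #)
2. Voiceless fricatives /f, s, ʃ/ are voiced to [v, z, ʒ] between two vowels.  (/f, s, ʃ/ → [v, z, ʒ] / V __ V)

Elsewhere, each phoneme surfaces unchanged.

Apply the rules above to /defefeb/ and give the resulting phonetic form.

[devevep]

/d/ — word-initial; rule 1 does not apply here → [d].
/e/ stays [e].
/f/ meets the environment for rule 2 (between two vowels) → [v].
/e/ stays [e].
/f/ (between /e/ and /e/) occurs between two vowels → [v] by rule 2.
/e/ (between /f/ and /b/): no rule targets it → [e].
/b/ (word-final): word-finally, so rule 1 applies → [p].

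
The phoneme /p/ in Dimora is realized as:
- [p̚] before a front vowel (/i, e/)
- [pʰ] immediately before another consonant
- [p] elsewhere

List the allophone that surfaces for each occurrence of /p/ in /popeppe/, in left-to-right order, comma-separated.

[p], [p̚], [pʰ], [p̚]

Occurrence 1 (position 1): no conditioning environment matches → elsewhere allophone [p].
Occurrence 2 (position 3): before a front vowel (/i, e/) → [p̚].
Occurrence 3 (position 5): immediately before another consonant → [pʰ].
Occurrence 4 (position 6): before a front vowel (/i, e/) → [p̚].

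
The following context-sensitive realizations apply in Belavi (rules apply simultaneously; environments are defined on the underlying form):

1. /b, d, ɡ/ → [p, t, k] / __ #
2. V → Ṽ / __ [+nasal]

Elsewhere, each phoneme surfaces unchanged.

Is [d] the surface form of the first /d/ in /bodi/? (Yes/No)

Yes

/d/ (between /o/ and /i/) fails the environment for rule 1, so it stays [d].
The actual realization is [d], which matches [d].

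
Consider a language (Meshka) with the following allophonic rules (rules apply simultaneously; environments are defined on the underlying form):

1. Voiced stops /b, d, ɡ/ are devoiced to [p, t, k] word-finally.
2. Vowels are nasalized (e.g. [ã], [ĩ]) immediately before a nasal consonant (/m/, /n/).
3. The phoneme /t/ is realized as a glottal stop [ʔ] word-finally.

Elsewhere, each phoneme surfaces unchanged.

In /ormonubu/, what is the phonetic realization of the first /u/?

[u]

/u/ — between /n/ and /b/; rule 2 does not apply here → [u].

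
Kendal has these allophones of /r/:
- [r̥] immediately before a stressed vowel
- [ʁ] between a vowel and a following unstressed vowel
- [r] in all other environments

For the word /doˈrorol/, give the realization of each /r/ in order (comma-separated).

[r̥], [ʁ]

Occurrence 1 (position 3): immediately before a stressed vowel → [r̥].
Occurrence 2 (position 5): between a vowel and a following unstressed vowel → [ʁ].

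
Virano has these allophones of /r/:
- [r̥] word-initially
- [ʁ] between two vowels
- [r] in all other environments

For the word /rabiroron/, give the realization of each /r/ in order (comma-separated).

[r̥], [ʁ], [ʁ]

Occurrence 1 (position 1): word-initially → [r̥].
Occurrence 2 (position 5): between two vowels → [ʁ].
Occurrence 3 (position 7): between two vowels → [ʁ].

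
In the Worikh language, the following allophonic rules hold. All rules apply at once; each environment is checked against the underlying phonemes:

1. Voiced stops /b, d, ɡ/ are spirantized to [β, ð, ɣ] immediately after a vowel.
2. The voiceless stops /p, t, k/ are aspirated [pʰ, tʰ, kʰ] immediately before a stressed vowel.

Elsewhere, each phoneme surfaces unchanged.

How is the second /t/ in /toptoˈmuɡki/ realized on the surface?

[t]

/t/ (between /p/ and /o/) fails the environment for rule 2, so it stays [t].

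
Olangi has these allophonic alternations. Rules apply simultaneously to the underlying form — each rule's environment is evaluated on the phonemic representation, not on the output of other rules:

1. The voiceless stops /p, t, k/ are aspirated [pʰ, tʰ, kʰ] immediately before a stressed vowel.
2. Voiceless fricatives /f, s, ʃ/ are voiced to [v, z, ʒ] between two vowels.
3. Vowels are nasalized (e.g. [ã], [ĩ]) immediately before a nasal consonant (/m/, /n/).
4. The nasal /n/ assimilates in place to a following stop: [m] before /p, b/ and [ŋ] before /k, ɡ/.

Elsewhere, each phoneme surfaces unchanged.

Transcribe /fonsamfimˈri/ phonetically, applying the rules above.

[fõnsãmfĩmˈri]

/f/ — word-initial; rule 2 does not apply here → [f].
Rule 3 applies to /o/ (between /f/ and /n/: before a nasal consonant) → [õ].
/n/ (between /o/ and /s/): rule 4 targets it, but not before a labial or velar stop → unchanged [n].
/s/ — between /n/ and /a/; rule 2 does not apply here → [s].
Rule 3 applies to /a/ (between /s/ and /m/: before a nasal consonant) → [ã].
/m/ (between /a/ and /f/) is unaffected → [m].
/f/ (between /m/ and /i/) is in the target of rule 2 but the environment (between two vowels) is not met → [f].
/i/ (between /f/ and /m/): before a nasal consonant, so rule 3 applies → [ĩ].
/m/ stays [m].
/r/ stays [r].
/i/ (word-final) fails the environment for rule 3, so it stays [i].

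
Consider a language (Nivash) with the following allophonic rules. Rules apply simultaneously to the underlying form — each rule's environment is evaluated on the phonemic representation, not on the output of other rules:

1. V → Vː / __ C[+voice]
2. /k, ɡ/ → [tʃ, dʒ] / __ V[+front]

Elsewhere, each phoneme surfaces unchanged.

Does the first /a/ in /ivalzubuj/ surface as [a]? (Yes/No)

Rule 1 applies to /a/ (between /v/ and /l/: before a voiced consonant) → [aː].
The actual realization is [aː], not [a].

No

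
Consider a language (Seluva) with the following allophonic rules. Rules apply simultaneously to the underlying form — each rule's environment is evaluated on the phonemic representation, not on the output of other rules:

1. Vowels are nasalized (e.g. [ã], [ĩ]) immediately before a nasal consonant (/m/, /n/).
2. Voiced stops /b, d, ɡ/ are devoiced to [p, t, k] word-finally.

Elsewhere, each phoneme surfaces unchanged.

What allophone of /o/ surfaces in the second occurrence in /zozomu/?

[õ]

/o/ meets the environment for rule 1 (before a nasal consonant) → [õ].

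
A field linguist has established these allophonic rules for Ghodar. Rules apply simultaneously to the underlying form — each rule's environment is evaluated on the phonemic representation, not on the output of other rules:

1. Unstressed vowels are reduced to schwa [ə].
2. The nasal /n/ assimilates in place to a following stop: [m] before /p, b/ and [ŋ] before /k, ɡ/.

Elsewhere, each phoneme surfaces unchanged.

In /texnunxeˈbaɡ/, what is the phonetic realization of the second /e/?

/e/ (between /x/ and /b/): in an unstressed syllable, so rule 1 applies → [ə].

[ə]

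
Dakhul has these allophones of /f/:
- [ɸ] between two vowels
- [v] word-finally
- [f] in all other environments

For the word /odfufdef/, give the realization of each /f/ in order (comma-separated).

Occurrence 1 (position 3): no conditioning environment matches → elsewhere allophone [f].
Occurrence 2 (position 5): no conditioning environment matches → elsewhere allophone [f].
Occurrence 3 (position 8): word-finally → [v].

[f], [f], [v]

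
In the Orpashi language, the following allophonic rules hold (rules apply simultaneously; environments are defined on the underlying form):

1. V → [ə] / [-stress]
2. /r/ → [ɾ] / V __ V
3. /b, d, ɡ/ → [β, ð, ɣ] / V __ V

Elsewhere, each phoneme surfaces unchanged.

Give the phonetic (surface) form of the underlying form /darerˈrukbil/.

[dəɾərˈrukbəl]

/d/ (word-initial) fails the environment for rule 3, so it stays [d].
Rule 1 applies to /a/ (between /d/ and /r/: in an unstressed syllable) → [ə].
/r/ — between /a/ and /e/, between two vowels — surfaces as [ɾ] (rule 2).
/e/ (between /r/ and /r/) occurs in an unstressed syllable → [ə] by rule 1.
/r/ (between /e/ and /r/) is in the target of rule 2 but the environment (between two vowels) is not met → [r].
/r/ (between /r/ and /u/): rule 2 targets it, but not between two vowels → unchanged [r].
/u/ (between /r/ and /k/) fails the environment for rule 1, so it stays [u].
/k/ (between /u/ and /b/) is unaffected → [k].
/b/ — between /k/ and /i/; rule 3 does not apply here → [b].
/i/ meets the environment for rule 1 (in an unstressed syllable) → [ə].
/l/ — not in any rule's target class → [l].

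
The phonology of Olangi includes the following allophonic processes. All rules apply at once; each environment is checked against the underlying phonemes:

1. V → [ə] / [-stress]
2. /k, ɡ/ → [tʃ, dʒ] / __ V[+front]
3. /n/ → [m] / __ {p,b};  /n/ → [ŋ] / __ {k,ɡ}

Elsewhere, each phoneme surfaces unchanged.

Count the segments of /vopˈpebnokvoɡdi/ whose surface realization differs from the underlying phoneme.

4

Segments that undergo a rule: /o/ → [ə] (rule 1); /o/ → [ə] (rule 1); /o/ → [ə] (rule 1); /i/ → [ə] (rule 1).
All other segments surface unchanged.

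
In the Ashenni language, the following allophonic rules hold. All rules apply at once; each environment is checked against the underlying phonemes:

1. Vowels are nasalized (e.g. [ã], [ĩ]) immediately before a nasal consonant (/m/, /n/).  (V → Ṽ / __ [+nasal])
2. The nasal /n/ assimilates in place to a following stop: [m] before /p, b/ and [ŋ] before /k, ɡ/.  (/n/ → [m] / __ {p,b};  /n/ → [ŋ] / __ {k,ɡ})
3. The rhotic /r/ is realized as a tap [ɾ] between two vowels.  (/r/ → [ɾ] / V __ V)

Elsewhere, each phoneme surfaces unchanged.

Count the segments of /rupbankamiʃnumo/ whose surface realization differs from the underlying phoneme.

4

Segments that undergo a rule: /a/ → [ã] (rule 1); /n/ → [ŋ] (rule 2); /a/ → [ã] (rule 1); /u/ → [ũ] (rule 1).
All other segments surface unchanged.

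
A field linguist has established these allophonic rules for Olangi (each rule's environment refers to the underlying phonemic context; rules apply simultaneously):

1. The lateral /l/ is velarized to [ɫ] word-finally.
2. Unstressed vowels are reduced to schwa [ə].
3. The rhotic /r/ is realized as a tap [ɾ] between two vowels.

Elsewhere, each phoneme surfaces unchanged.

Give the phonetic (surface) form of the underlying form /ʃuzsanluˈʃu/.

[ʃəzsənləˈʃu]

/ʃ/ stays [ʃ].
/u/ (between /ʃ/ and /z/) occurs in an unstressed syllable → [ə] by rule 2.
/z/ (between /u/ and /s/): no rule targets it → [z].
/s/ (between /z/ and /a/): no rule targets it → [s].
/a/ meets the environment for rule 2 (in an unstressed syllable) → [ə].
/n/ stays [n].
/l/ — between /n/ and /u/; rule 1 does not apply here → [l].
Rule 2 applies to /u/ (between /l/ and /ʃ/: in an unstressed syllable) → [ə].
/ʃ/ (between /u/ and /u/): no rule targets it → [ʃ].
/u/ (word-final) fails the environment for rule 2, so it stays [u].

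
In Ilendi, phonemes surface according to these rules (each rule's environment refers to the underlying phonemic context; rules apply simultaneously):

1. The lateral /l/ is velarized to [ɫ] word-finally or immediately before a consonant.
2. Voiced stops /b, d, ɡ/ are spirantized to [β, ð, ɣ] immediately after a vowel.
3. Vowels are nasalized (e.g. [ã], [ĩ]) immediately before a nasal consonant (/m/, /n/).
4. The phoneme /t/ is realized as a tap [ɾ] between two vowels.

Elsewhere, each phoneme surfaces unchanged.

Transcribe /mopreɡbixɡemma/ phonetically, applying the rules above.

/m/ (word-initial) is unaffected → [m].
/o/ — between /m/ and /p/; rule 3 does not apply here → [o].
/p/ (between /o/ and /r/): no rule targets it → [p].
/r/ (between /p/ and /e/) is unaffected → [r].
/e/ (between /r/ and /ɡ/) is in the target of rule 3 but the environment (before a nasal consonant) is not met → [e].
/ɡ/ (between /e/ and /b/) occurs immediately after a vowel → [ɣ] by rule 2.
/b/ (between /ɡ/ and /i/) is in the target of rule 2 but the environment (immediately after a vowel) is not met → [b].
/i/ (between /b/ and /x/) fails the environment for rule 3, so it stays [i].
/x/ (between /i/ and /ɡ/): no rule targets it → [x].
/ɡ/ (between /x/ and /e/) is in the target of rule 2 but the environment (immediately after a vowel) is not met → [ɡ].
/e/ (between /ɡ/ and /m/): before a nasal consonant, so rule 3 applies → [ẽ].
/m/ stays [m].
/m/ — not in any rule's target class → [m].
/a/ (word-final): rule 3 targets it, but not before a nasal consonant → unchanged [a].

[mopreɣbixɡẽmma]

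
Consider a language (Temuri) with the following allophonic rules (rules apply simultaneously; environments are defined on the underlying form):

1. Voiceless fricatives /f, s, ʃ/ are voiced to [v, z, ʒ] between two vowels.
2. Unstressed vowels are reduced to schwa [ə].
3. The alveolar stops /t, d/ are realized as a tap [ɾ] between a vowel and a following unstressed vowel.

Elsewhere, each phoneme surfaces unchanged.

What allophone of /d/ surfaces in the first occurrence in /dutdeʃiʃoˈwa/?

[d]

/d/ (word-initial): rule 3 targets it, but not between a vowel and a following unstressed vowel → unchanged [d].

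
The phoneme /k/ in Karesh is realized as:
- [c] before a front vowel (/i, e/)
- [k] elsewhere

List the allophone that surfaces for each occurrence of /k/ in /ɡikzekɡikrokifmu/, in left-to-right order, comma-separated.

[k], [k], [k], [c]

Occurrence 1 (position 3): no conditioning environment matches → elsewhere allophone [k].
Occurrence 2 (position 6): no conditioning environment matches → elsewhere allophone [k].
Occurrence 3 (position 9): no conditioning environment matches → elsewhere allophone [k].
Occurrence 4 (position 12): before a front vowel → [c].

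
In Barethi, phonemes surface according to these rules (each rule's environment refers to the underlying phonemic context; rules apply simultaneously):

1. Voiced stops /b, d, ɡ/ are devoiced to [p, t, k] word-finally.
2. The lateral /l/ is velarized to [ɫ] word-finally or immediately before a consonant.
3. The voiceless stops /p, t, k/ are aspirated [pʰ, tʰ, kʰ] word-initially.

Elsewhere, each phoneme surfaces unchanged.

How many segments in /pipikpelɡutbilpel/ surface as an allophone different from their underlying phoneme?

4

Segments that undergo a rule: /p/ → [pʰ] (rule 3); /l/ → [ɫ] (rule 2); /l/ → [ɫ] (rule 2); /l/ → [ɫ] (rule 2).
All other segments surface unchanged.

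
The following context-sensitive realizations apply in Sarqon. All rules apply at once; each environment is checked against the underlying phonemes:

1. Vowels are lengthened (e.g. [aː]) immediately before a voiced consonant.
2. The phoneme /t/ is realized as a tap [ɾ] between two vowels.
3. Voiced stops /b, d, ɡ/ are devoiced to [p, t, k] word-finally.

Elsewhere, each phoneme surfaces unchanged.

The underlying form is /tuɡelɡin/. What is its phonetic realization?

/t/ — word-initial; rule 2 does not apply here → [t].
/u/ meets the environment for rule 1 (before a voiced consonant) → [uː].
/ɡ/ (between /u/ and /e/) is in the target of rule 3 but the environment (word-finally) is not met → [ɡ].
Rule 1 applies to /e/ (between /ɡ/ and /l/: before a voiced consonant) → [eː].
/l/ stays [l].
/ɡ/ — between /l/ and /i/; rule 3 does not apply here → [ɡ].
Rule 1 applies to /i/ (between /ɡ/ and /n/: before a voiced consonant) → [iː].
/n/ (word-final): no rule targets it → [n].

[tuːɡeːlɡiːn]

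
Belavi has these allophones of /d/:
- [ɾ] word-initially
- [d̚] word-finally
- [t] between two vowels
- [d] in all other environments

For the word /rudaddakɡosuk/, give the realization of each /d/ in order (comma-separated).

Occurrence 1 (position 3): between two vowels → [t].
Occurrence 2 (position 5): no conditioning environment matches → elsewhere allophone [d].
Occurrence 3 (position 6): no conditioning environment matches → elsewhere allophone [d].

[t], [d], [d]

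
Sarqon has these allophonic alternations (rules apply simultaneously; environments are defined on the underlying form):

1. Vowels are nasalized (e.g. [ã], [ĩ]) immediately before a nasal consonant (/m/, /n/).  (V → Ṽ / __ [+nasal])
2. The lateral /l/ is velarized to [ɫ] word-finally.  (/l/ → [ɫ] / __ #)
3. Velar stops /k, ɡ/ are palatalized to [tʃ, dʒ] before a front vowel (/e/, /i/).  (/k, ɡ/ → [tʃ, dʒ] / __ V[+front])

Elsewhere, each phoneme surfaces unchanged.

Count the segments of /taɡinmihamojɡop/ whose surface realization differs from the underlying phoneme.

Segments that undergo a rule: /ɡ/ → [dʒ] (rule 3); /i/ → [ĩ] (rule 1); /a/ → [ã] (rule 1).
All other segments surface unchanged.

3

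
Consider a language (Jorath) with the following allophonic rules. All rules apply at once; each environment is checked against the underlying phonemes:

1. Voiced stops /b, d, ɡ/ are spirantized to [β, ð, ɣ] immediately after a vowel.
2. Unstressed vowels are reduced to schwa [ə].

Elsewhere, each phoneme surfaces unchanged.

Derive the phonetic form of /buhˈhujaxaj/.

/b/ (word-initial): rule 1 targets it, but not immediately after a vowel → unchanged [b].
Rule 2 applies to /u/ (between /b/ and /h/: in an unstressed syllable) → [ə].
/h/ — not in any rule's target class → [h].
/h/ (between /h/ and /u/): no rule targets it → [h].
/u/ — between /h/ and /j/; rule 2 does not apply here → [u].
/j/ (between /u/ and /a/): no rule targets it → [j].
/a/ (between /j/ and /x/) occurs in an unstressed syllable → [ə] by rule 2.
/x/ (between /a/ and /a/): no rule targets it → [x].
Rule 2 applies to /a/ (between /x/ and /j/: in an unstressed syllable) → [ə].
/j/ stays [j].

[bəhˈhujəxəj]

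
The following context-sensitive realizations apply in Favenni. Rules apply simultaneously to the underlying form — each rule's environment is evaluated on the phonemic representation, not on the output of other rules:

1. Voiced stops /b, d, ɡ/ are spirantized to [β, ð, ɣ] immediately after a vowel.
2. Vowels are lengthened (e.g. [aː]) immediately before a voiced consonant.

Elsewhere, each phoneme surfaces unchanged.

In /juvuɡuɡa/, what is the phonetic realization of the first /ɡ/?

/ɡ/ (between /u/ and /u/) occurs immediately after a vowel → [ɣ] by rule 1.

[ɣ]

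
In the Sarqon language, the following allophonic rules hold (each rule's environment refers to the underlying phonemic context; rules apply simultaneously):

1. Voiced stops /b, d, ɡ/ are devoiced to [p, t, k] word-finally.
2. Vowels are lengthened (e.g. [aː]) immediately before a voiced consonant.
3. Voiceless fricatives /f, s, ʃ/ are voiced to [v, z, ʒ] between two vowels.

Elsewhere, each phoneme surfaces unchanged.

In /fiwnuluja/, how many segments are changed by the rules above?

Segments that undergo a rule: /i/ → [iː] (rule 2); /u/ → [uː] (rule 2); /u/ → [uː] (rule 2).
All other segments surface unchanged.

3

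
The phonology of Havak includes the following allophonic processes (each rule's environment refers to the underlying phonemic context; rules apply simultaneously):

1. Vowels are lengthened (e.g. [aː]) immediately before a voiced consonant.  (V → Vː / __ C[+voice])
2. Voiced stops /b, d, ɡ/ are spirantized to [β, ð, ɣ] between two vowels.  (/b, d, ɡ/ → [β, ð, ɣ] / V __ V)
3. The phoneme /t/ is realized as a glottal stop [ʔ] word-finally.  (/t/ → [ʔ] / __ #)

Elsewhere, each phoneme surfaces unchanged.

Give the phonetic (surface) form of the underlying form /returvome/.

/r/ — not in any rule's target class → [r].
/e/ (between /r/ and /t/): rule 1 targets it, but not before a voiced consonant → unchanged [e].
/t/ — between /e/ and /u/; rule 3 does not apply here → [t].
/u/ — between /t/ and /r/, before a voiced consonant — surfaces as [uː] (rule 1).
/r/ — not in any rule's target class → [r].
/v/ (between /r/ and /o/): no rule targets it → [v].
/o/ — between /v/ and /m/, before a voiced consonant — surfaces as [oː] (rule 1).
/m/ stays [m].
/e/ (word-final): rule 1 targets it, but not before a voiced consonant → unchanged [e].

[retuːrvoːme]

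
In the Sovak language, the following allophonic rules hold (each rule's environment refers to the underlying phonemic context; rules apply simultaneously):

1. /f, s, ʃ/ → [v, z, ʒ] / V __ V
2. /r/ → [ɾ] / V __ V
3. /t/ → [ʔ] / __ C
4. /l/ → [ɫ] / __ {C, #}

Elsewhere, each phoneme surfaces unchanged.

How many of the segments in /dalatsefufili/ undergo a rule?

Segments that undergo a rule: /t/ → [ʔ] (rule 3); /f/ → [v] (rule 1); /f/ → [v] (rule 1).
All other segments surface unchanged.

3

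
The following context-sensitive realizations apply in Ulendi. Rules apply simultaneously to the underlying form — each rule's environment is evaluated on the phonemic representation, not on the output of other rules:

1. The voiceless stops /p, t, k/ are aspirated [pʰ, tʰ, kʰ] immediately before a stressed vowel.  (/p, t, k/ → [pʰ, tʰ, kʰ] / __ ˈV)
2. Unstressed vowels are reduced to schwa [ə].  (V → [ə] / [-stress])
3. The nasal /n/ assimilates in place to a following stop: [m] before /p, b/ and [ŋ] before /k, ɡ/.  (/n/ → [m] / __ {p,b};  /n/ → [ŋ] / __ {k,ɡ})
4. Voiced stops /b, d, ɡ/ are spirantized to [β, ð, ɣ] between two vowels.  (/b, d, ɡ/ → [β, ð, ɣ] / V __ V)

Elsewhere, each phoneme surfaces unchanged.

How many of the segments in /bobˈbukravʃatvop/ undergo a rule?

Segments that undergo a rule: /o/ → [ə] (rule 2); /a/ → [ə] (rule 2); /a/ → [ə] (rule 2); /o/ → [ə] (rule 2).
All other segments surface unchanged.

4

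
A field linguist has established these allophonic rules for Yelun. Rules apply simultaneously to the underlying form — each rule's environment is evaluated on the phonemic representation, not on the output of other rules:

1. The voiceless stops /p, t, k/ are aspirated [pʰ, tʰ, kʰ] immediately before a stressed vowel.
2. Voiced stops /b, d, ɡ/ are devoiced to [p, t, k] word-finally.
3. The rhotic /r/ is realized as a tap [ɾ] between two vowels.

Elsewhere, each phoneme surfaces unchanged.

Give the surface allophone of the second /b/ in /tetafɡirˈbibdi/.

/b/ (between /i/ and /d/): rule 2 targets it, but not word-finally → unchanged [b].

[b]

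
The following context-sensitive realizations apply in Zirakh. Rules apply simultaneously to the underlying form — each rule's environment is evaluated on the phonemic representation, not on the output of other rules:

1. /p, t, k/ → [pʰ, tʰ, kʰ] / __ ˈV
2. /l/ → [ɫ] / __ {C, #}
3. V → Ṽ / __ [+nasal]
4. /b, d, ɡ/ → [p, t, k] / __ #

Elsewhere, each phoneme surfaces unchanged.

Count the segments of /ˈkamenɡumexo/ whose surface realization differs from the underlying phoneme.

4

Segments that undergo a rule: /k/ → [kʰ] (rule 1); /a/ → [ã] (rule 3); /e/ → [ẽ] (rule 3); /u/ → [ũ] (rule 3).
All other segments surface unchanged.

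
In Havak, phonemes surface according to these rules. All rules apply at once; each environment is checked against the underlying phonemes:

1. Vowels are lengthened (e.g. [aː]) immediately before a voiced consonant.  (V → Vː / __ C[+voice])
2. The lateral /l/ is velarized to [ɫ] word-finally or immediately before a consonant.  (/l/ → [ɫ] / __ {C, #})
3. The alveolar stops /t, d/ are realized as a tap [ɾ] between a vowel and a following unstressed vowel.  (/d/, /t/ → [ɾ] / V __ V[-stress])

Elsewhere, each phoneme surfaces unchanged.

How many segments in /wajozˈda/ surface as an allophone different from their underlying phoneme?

Segments that undergo a rule: /a/ → [aː] (rule 1); /o/ → [oː] (rule 1).
All other segments surface unchanged.

2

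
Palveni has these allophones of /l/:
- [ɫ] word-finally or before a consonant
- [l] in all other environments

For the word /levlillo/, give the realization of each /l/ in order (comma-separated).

[l], [l], [ɫ], [l]

Occurrence 1 (position 1): no conditioning environment matches → elsewhere allophone [l].
Occurrence 2 (position 4): no conditioning environment matches → elsewhere allophone [l].
Occurrence 3 (position 6): word-finally or before a consonant → [ɫ].
Occurrence 4 (position 7): no conditioning environment matches → elsewhere allophone [l].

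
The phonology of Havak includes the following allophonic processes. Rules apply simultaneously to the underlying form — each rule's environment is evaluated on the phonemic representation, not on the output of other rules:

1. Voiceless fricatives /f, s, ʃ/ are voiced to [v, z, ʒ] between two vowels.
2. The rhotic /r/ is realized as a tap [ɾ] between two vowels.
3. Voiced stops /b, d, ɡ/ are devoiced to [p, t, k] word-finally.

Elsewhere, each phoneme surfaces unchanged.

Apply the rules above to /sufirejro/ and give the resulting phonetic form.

[suviɾejro]

/s/ (word-initial) is in the target of rule 1 but the environment (between two vowels) is not met → [s].
/f/ (between /u/ and /i/) occurs between two vowels → [v] by rule 1.
Rule 2 applies to /r/ (between /i/ and /e/: between two vowels) → [ɾ].
/r/ (between /j/ and /o/) fails the environment for rule 2, so it stays [r].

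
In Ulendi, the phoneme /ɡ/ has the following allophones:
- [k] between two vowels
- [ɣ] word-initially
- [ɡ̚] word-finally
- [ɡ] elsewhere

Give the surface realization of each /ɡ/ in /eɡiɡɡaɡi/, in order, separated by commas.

Occurrence 1 (position 2): between two vowels → [k].
Occurrence 2 (position 4): no conditioning environment matches → elsewhere allophone [ɡ].
Occurrence 3 (position 5): no conditioning environment matches → elsewhere allophone [ɡ].
Occurrence 4 (position 7): between two vowels → [k].

[k], [ɡ], [ɡ], [k]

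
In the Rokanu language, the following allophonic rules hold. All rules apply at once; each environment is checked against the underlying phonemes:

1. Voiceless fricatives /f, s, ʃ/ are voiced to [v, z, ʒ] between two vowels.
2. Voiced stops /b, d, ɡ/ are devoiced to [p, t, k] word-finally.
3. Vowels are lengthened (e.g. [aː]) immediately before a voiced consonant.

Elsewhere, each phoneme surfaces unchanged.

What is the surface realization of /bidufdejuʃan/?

[biːdufdeːjuʒaːn]

/b/ (word-initial) fails the environment for rule 2, so it stays [b].
/i/ (between /b/ and /d/): before a voiced consonant, so rule 3 applies → [iː].
/d/ (between /i/ and /u/): rule 2 targets it, but not word-finally → unchanged [d].
/u/ — between /d/ and /f/; rule 3 does not apply here → [u].
/f/ — between /u/ and /d/; rule 1 does not apply here → [f].
/d/ (between /f/ and /e/) is in the target of rule 2 but the environment (word-finally) is not met → [d].
Rule 3 applies to /e/ (between /d/ and /j/: before a voiced consonant) → [eː].
/j/ stays [j].
/u/ — between /j/ and /ʃ/; rule 3 does not apply here → [u].
/ʃ/ (between /u/ and /a/): between two vowels, so rule 1 applies → [ʒ].
/a/ (between /ʃ/ and /n/) occurs before a voiced consonant → [aː] by rule 3.
/n/ — not in any rule's target class → [n].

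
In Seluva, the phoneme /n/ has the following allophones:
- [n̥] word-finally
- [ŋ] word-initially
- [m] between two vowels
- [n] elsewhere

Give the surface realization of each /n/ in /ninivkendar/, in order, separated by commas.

Occurrence 1 (position 1): word-initially → [ŋ].
Occurrence 2 (position 3): between two vowels → [m].
Occurrence 3 (position 8): no conditioning environment matches → elsewhere allophone [n].

[ŋ], [m], [n]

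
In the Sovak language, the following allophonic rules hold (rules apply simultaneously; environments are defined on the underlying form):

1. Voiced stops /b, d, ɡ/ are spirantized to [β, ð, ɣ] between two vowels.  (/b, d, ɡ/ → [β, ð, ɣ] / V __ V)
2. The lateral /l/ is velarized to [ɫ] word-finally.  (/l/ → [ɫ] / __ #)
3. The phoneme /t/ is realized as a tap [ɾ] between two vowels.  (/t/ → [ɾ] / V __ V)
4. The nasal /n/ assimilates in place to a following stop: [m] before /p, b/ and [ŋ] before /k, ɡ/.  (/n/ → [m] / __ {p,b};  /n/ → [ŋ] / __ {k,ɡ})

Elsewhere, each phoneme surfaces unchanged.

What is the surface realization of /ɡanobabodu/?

[ɡanoβaβoðu]

/ɡ/ — word-initial; rule 1 does not apply here → [ɡ].
/n/ (between /a/ and /o/): rule 4 targets it, but not before a labial or velar stop → unchanged [n].
/b/ (between /o/ and /a/): between two vowels, so rule 1 applies → [β].
/b/ (between /a/ and /o/) occurs between two vowels → [β] by rule 1.
/d/ meets the environment for rule 1 (between two vowels) → [ð].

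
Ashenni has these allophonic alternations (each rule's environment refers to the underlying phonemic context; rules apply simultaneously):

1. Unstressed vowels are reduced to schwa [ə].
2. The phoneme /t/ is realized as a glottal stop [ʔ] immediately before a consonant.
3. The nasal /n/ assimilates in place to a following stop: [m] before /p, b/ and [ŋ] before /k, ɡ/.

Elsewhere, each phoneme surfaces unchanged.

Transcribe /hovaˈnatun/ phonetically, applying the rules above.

[həvəˈnatən]

Rule 1 applies to /o/ (between /h/ and /v/: in an unstressed syllable) → [ə].
/a/ meets the environment for rule 1 (in an unstressed syllable) → [ə].
/n/ (between /a/ and /a/) is in the target of rule 3 but the environment (before a labial or velar stop) is not met → [n].
/a/ (between /n/ and /t/) is in the target of rule 1 but the environment (in an unstressed syllable) is not met → [a].
/t/ — between /a/ and /u/; rule 2 does not apply here → [t].
Rule 1 applies to /u/ (between /t/ and /n/: in an unstressed syllable) → [ə].
/n/ (word-final) is in the target of rule 3 but the environment (before a labial or velar stop) is not met → [n].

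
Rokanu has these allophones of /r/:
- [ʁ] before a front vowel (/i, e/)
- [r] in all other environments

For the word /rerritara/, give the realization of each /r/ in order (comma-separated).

Occurrence 1 (position 1): before a front vowel (/i, e/) → [ʁ].
Occurrence 2 (position 3): no conditioning environment matches → elsewhere allophone [r].
Occurrence 3 (position 4): before a front vowel (/i, e/) → [ʁ].
Occurrence 4 (position 8): no conditioning environment matches → elsewhere allophone [r].

[ʁ], [r], [ʁ], [r]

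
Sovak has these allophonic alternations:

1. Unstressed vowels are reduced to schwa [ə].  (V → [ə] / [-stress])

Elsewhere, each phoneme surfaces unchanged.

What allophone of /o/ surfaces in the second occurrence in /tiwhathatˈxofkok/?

[ə]

/o/ meets the environment for rule 1 (in an unstressed syllable) → [ə].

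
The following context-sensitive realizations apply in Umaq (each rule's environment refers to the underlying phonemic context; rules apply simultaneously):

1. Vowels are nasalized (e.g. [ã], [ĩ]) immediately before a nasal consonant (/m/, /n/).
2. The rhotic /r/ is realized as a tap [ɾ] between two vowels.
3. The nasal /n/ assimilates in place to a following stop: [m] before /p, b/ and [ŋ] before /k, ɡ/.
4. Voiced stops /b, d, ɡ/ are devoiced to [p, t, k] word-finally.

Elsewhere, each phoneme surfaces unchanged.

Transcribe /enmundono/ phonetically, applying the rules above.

Rule 1 applies to /e/ (word-initial: before a nasal consonant) → [ẽ].
/n/ — between /e/ and /m/; rule 3 does not apply here → [n].
/m/ stays [m].
/u/ meets the environment for rule 1 (before a nasal consonant) → [ũ].
/n/ — between /u/ and /d/; rule 3 does not apply here → [n].
/d/ — between /n/ and /o/; rule 4 does not apply here → [d].
/o/ (between /d/ and /n/) occurs before a nasal consonant → [õ] by rule 1.
/n/ (between /o/ and /o/) fails the environment for rule 3, so it stays [n].
/o/ (word-final): rule 1 targets it, but not before a nasal consonant → unchanged [o].

[ẽnmũndõno]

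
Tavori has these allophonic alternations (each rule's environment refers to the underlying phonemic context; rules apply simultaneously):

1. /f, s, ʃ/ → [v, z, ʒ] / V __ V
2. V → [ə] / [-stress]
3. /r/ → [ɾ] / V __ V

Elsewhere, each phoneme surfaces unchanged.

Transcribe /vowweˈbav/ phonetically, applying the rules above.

/o/ meets the environment for rule 2 (in an unstressed syllable) → [ə].
/e/ — between /w/ and /b/, in an unstressed syllable — surfaces as [ə] (rule 2).
/a/ — between /b/ and /v/; rule 2 does not apply here → [a].

[vəwwəˈbav]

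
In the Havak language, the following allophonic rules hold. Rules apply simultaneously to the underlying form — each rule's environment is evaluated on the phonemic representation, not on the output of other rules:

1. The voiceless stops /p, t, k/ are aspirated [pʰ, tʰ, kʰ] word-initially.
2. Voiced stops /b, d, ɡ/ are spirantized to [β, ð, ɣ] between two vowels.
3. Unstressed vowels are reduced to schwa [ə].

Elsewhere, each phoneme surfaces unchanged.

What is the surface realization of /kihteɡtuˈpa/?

/k/ (word-initial) occurs word-initially → [kʰ] by rule 1.
/i/ (between /k/ and /h/): in an unstressed syllable, so rule 3 applies → [ə].
/h/ (between /i/ and /t/) is unaffected → [h].
/t/ (between /h/ and /e/) fails the environment for rule 1, so it stays [t].
Rule 3 applies to /e/ (between /t/ and /ɡ/: in an unstressed syllable) → [ə].
/ɡ/ (between /e/ and /t/): rule 2 targets it, but not between two vowels → unchanged [ɡ].
/t/ (between /ɡ/ and /u/) is in the target of rule 1 but the environment (word-initially) is not met → [t].
/u/ (between /t/ and /p/) occurs in an unstressed syllable → [ə] by rule 3.
/p/ (between /u/ and /a/) is in the target of rule 1 but the environment (word-initially) is not met → [p].
/a/ (word-final): rule 3 targets it, but not in an unstressed syllable → unchanged [a].

[kʰəhtəɡtəˈpa]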